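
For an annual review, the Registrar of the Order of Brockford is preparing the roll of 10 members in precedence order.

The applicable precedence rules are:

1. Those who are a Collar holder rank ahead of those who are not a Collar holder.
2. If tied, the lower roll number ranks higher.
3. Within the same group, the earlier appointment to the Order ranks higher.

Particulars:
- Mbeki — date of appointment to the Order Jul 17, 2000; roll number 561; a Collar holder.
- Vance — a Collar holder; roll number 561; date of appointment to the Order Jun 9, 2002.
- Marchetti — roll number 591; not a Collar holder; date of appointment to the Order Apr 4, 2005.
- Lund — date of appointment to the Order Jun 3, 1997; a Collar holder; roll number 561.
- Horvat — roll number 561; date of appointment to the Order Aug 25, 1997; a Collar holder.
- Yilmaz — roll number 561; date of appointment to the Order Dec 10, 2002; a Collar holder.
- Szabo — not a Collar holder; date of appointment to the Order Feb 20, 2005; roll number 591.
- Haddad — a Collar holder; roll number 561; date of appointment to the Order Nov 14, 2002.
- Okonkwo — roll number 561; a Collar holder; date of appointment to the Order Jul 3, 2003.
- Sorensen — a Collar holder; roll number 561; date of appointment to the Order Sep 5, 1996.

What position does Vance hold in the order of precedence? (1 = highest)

By the first rule: Sorensen, Lund, Horvat, Mbeki, Vance, Haddad, Yilmaz and Okonkwo (each a Collar holder); then Szabo and Marchetti (both not a Collar holder).
Sorensen, Lund, Horvat, Mbeki, Vance, Haddad, Yilmaz and Okonkwo all have roll number 561, so the next rule applies.
Among Sorensen, Lund, Horvat, Mbeki, Vance, Haddad, Yilmaz and Okonkwo, by date of appointment to the Order (earlier first): Sorensen (Sep 5, 1996) before Lund (Jun 3, 1997) before Horvat (Aug 25, 1997) before Mbeki (Jul 17, 2000) before Vance (Jun 9, 2002) before Haddad (Nov 14, 2002) before Yilmaz (Dec 10, 2002) before Okonkwo (Jul 3, 2003).
Szabo and Marchetti both have roll number 591, so the next rule applies.
Among Szabo and Marchetti, by date of appointment to the Order (earlier first): Szabo (Feb 20, 2005) before Marchetti (Apr 4, 2005).
Order: Sorensen, Lund, Horvat, Mbeki, Vance, Haddad, Yilmaz, Okonkwo, Szabo, Marchetti. So position 5.

5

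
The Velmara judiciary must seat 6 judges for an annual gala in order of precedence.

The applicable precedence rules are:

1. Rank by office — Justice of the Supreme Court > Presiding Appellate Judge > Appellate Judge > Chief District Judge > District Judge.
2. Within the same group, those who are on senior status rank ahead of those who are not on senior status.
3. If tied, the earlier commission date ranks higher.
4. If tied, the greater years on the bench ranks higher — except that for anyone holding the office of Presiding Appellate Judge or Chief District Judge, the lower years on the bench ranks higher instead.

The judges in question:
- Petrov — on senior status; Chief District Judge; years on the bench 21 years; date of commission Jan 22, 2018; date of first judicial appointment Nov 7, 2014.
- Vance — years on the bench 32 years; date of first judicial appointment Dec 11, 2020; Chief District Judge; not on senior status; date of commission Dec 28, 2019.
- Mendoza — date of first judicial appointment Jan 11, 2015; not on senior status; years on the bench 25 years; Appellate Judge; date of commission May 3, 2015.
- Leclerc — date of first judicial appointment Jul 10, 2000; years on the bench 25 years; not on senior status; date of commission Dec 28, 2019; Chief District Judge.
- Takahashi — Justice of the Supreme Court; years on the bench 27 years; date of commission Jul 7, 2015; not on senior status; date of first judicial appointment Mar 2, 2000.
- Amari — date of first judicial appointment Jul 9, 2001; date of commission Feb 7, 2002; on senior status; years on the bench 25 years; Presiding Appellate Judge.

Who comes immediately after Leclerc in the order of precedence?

By office: Takahashi (Justice of the Supreme Court); then Amari (Presiding Appellate Judge); then Mendoza (Appellate Judge); then Petrov, Leclerc and Vance (Chief District Judge).
Among Petrov, Leclerc and Vance, on senior status before not on senior status: Petrov (on senior status) before Leclerc and Vance (not on senior status).
Leclerc and Vance both have date of commission Dec 28, 2019, so the next rule applies.
Among Leclerc and Vance, by years on the bench (lower first) (reversed rule for this group): Leclerc (25 years) before Vance (32 years).
Order: Takahashi, Amari, Mendoza, Petrov, Leclerc, Vance.

Vance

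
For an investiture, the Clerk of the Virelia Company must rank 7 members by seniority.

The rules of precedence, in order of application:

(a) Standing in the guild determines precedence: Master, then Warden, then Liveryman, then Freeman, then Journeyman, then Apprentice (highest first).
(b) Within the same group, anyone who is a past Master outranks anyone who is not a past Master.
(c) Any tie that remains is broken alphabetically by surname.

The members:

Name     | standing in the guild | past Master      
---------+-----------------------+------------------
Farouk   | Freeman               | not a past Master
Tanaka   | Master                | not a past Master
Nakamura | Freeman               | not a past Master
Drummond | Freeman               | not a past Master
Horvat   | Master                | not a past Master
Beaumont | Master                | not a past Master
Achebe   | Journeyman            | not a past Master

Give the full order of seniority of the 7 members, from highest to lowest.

Beaumont, Horvat, Tanaka, Drummond, Farouk, Nakamura, Achebe

By standing in the guild: Beaumont, Horvat and Tanaka (Master); then Drummond, Farouk and Nakamura (Freeman); then Achebe (Journeyman).
Beaumont, Horvat and Tanaka are each not a past Master, so the next rule applies.
Among Beaumont, Horvat and Tanaka, alphabetically by surname: Beaumont before Horvat before Tanaka.
Drummond, Farouk and Nakamura are each not a past Master, so the next rule applies.
Among Drummond, Farouk and Nakamura, alphabetically by surname: Drummond before Farouk before Nakamura.
Full order: Beaumont, Horvat, Tanaka, Drummond, Farouk, Nakamura, Achebe.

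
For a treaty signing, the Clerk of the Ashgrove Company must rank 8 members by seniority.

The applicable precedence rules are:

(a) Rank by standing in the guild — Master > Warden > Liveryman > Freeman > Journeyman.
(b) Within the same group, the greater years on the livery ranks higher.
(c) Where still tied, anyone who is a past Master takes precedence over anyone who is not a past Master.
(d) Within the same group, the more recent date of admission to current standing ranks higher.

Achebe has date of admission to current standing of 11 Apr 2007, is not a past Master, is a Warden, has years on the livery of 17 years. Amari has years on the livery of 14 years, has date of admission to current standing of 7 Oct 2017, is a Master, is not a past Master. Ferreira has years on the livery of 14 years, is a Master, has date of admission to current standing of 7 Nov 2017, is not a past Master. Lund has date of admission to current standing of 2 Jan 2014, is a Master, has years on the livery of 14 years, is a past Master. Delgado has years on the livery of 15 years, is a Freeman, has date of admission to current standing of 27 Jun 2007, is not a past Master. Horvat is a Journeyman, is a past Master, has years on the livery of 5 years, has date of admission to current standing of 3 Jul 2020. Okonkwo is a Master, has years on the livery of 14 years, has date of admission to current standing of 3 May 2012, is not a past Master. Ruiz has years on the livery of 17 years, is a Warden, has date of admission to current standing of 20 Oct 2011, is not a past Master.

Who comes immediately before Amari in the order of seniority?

By standing in the guild: Lund, Ferreira, Amari and Okonkwo (Master); then Ruiz and Achebe (Warden); then Delgado (Freeman); then Horvat (Journeyman).
Lund, Ferreira, Amari and Okonkwo all have years on the livery 14 years, so the next rule applies.
Among Lund, Ferreira, Amari and Okonkwo, a past Master before not a past Master: Lund (a past Master) before Ferreira, Amari and Okonkwo (not a past Master).
Among Ferreira, Amari and Okonkwo, by date of admission to current standing (later first): Ferreira (7 Nov 2017) before Amari (7 Oct 2017) before Okonkwo (3 May 2012).
Ruiz and Achebe both have years on the livery 17 years, so the next rule applies.
Ruiz and Achebe are each not a past Master, so the next rule applies.
Among Ruiz and Achebe, by date of admission to current standing (later first): Ruiz (20 Oct 2011) before Achebe (11 Apr 2007).
Order: Lund, Ferreira, Amari, Okonkwo, Ruiz, Achebe, Delgado, Horvat.

Ferreira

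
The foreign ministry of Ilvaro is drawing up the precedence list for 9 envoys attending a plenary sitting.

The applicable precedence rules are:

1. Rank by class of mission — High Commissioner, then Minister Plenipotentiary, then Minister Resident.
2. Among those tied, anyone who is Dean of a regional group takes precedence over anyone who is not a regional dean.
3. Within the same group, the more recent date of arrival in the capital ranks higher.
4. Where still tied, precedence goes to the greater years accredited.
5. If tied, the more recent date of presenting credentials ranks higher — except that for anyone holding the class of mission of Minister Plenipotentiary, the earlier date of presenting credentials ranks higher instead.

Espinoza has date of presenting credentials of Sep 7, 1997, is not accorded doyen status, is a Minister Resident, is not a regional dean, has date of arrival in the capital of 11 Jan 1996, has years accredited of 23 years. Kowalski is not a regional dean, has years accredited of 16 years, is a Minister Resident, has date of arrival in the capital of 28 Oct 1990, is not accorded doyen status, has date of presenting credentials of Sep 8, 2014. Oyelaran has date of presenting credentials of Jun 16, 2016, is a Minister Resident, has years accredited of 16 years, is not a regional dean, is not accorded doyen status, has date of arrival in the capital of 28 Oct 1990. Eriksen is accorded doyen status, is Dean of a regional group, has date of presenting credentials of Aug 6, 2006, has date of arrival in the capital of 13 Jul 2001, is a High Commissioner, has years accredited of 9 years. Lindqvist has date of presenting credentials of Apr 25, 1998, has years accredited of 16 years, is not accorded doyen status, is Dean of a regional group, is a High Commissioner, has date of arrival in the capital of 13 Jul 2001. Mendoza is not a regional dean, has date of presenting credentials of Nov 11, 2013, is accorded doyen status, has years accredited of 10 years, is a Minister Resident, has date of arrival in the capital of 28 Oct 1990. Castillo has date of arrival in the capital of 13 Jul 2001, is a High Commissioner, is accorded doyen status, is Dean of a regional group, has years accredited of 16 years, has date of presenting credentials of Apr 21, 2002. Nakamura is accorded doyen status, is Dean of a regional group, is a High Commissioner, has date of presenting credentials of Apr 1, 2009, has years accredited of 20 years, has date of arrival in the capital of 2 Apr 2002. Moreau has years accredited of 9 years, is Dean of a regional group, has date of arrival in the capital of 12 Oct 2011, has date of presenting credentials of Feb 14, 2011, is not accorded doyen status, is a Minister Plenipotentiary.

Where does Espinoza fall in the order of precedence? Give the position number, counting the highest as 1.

6

By class of mission: Nakamura, Castillo, Lindqvist and Eriksen (High Commissioner); then Moreau (Minister Plenipotentiary); then Espinoza, Oyelaran, Kowalski and Mendoza (Minister Resident).
Nakamura, Castillo, Lindqvist and Eriksen are each Dean of a regional group, so the next rule applies.
Among Nakamura, Castillo, Lindqvist and Eriksen, by date of arrival in the capital (later first): Nakamura (2 Apr 2002) before Castillo, Lindqvist and Eriksen (13 Jul 2001).
Among Castillo, Lindqvist and Eriksen, by years accredited (higher first): Castillo and Lindqvist (16 years) before Eriksen (9 years).
Among Castillo and Lindqvist, by date of presenting credentials (later first): Castillo (Apr 21, 2002) before Lindqvist (Apr 25, 1998).
Espinoza, Oyelaran, Kowalski and Mendoza are each not a regional dean, so the next rule applies.
Among Espinoza, Oyelaran, Kowalski and Mendoza, by date of arrival in the capital (later first): Espinoza (11 Jan 1996) before Oyelaran, Kowalski and Mendoza (28 Oct 1990).
Among Oyelaran, Kowalski and Mendoza, by years accredited (higher first): Oyelaran and Kowalski (16 years) before Mendoza (10 years).
Among Oyelaran and Kowalski, by date of presenting credentials (later first): Oyelaran (Jun 16, 2016) before Kowalski (Sep 8, 2014).
Order: Nakamura, Castillo, Lindqvist, Eriksen, Moreau, Espinoza, Oyelaran, Kowalski, Mendoza. So position 6.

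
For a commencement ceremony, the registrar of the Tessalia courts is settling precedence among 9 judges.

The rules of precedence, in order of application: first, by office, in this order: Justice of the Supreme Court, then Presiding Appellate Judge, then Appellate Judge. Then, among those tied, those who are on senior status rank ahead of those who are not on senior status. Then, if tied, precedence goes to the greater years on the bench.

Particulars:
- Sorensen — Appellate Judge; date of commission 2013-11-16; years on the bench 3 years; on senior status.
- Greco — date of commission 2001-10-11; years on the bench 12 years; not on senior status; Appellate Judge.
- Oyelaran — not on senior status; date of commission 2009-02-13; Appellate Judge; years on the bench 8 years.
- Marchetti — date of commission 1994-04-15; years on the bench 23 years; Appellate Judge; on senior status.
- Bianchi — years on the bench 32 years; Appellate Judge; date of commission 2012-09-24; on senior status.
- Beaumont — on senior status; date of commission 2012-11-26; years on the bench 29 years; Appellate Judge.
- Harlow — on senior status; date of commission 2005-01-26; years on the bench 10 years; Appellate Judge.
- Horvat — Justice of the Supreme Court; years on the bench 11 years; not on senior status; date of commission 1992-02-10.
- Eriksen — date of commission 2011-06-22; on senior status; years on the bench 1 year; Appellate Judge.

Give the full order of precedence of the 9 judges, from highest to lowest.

By office: Horvat (Justice of the Supreme Court); then Bianchi, Beaumont, Marchetti, Harlow, Sorensen, Eriksen, Greco and Oyelaran (Appellate Judge).
Among Bianchi, Beaumont, Marchetti, Harlow, Sorensen, Eriksen, Greco and Oyelaran, on senior status before not on senior status: Bianchi, Beaumont, Marchetti, Harlow, Sorensen and Eriksen (on senior status) before Greco and Oyelaran (not on senior status).
Among Bianchi, Beaumont, Marchetti, Harlow, Sorensen and Eriksen, by years on the bench (higher first): Bianchi (32 years) before Beaumont (29 years) before Marchetti (23 years) before Harlow (10 years) before Sorensen (3 years) before Eriksen (1 year).
Among Greco and Oyelaran, by years on the bench (higher first): Greco (12 years) before Oyelaran (8 years).
Full order: Horvat, Bianchi, Beaumont, Marchetti, Harlow, Sorensen, Eriksen, Greco, Oyelaran.

Horvat, Bianchi, Beaumont, Marchetti, Harlow, Sorensen, Eriksen, Greco, Oyelaran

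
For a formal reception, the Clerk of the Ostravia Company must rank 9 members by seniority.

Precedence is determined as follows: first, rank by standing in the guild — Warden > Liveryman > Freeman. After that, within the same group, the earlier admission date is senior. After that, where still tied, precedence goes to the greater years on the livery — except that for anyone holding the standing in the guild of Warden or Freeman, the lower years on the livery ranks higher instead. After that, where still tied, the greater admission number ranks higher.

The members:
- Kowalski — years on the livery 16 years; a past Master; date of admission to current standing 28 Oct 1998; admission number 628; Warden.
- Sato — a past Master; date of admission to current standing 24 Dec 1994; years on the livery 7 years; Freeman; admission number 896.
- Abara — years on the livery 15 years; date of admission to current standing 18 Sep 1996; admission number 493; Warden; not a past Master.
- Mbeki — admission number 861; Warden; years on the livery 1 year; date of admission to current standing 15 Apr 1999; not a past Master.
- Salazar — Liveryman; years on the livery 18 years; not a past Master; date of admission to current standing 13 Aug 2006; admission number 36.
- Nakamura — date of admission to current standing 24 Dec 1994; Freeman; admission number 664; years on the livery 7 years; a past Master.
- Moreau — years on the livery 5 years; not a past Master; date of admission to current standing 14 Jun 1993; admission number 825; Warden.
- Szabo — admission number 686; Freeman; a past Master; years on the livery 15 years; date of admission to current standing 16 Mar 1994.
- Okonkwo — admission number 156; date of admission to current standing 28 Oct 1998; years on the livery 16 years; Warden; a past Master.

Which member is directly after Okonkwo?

By standing in the guild: Moreau, Abara, Kowalski, Okonkwo and Mbeki (Warden); then Salazar (Liveryman); then Szabo, Sato and Nakamura (Freeman).
Among Moreau, Abara, Kowalski, Okonkwo and Mbeki, by date of admission to current standing (earlier first): Moreau (14 Jun 1993) before Abara (18 Sep 1996) before Kowalski and Okonkwo (28 Oct 1998) before Mbeki (15 Apr 1999).
Kowalski and Okonkwo both have years on the livery 16 years, so the next rule applies.
Among Kowalski and Okonkwo, by admission number (higher first): Kowalski (628) before Okonkwo (156).
Among Szabo, Sato and Nakamura, by date of admission to current standing (earlier first): Szabo (16 Mar 1994) before Sato and Nakamura (24 Dec 1994).
Sato and Nakamura both have years on the livery 7 years, so the next rule applies.
Among Sato and Nakamura, by admission number (higher first): Sato (896) before Nakamura (664).
Order: Moreau, Abara, Kowalski, Okonkwo, Mbeki, Salazar, Szabo, Sato, Nakamura.

Mbeki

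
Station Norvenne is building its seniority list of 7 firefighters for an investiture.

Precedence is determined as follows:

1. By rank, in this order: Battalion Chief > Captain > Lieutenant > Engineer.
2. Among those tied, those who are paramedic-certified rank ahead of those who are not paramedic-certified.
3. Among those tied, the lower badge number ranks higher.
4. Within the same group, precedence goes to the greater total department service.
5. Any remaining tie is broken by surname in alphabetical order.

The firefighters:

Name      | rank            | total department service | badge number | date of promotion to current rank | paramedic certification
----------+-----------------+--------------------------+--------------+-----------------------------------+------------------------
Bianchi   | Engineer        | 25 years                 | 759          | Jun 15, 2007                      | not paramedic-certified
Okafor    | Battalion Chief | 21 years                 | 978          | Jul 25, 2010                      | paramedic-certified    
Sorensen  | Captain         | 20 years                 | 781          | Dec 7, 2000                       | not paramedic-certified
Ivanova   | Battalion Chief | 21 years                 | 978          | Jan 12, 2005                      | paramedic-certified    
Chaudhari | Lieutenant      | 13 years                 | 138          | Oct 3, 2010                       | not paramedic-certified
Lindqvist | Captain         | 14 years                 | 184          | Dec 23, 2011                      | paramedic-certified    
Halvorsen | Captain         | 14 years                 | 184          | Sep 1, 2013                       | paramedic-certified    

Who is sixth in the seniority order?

By rank: Ivanova and Okafor (Battalion Chief); then Halvorsen, Lindqvist and Sorensen (Captain); then Chaudhari (Lieutenant); then Bianchi (Engineer).
Ivanova and Okafor are each paramedic-certified, so the next rule applies.
Ivanova and Okafor both have badge number 978, so the next rule applies.
Ivanova and Okafor both have total department service 21 years, so the next rule applies.
Among Ivanova and Okafor, alphabetically by surname: Ivanova before Okafor.
Among Halvorsen, Lindqvist and Sorensen, paramedic-certified before not paramedic-certified: Halvorsen and Lindqvist (paramedic-certified) before Sorensen (not paramedic-certified).
Halvorsen and Lindqvist both have badge number 184, so the next rule applies.
Halvorsen and Lindqvist both have total department service 14 years, so the next rule applies.
Among Halvorsen and Lindqvist, alphabetically by surname: Halvorsen before Lindqvist.
Order: Ivanova, Okafor, Halvorsen, Lindqvist, Sorensen, Chaudhari, Bianchi.

Chaudhari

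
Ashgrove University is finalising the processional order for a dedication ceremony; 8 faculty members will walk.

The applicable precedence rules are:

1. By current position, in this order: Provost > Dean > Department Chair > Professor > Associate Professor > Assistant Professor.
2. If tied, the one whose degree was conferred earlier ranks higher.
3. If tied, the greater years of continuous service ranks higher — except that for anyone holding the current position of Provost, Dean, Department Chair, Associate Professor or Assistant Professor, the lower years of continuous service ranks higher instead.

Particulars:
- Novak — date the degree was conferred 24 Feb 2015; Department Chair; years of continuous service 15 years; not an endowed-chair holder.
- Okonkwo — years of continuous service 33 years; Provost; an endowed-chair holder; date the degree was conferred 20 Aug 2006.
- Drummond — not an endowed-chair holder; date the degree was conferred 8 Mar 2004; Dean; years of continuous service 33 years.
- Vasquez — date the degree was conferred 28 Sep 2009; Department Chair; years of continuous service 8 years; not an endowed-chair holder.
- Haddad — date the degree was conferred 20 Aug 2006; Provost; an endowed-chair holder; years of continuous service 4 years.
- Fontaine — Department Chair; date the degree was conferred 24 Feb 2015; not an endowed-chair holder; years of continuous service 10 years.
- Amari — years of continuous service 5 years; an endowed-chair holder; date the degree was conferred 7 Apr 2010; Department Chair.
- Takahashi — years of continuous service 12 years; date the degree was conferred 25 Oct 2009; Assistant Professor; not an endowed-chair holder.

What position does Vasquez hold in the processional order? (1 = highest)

By current position: Haddad and Okonkwo (Provost); then Drummond (Dean); then Vasquez, Amari, Fontaine and Novak (Department Chair); then Takahashi (Assistant Professor).
Haddad and Okonkwo both have date the degree was conferred 20 Aug 2006, so the next rule applies.
Among Haddad and Okonkwo, by years of continuous service (lower first) (reversed rule for this group): Haddad (4 years) before Okonkwo (33 years).
Among Vasquez, Amari, Fontaine and Novak, by date the degree was conferred (earlier first): Vasquez (28 Sep 2009) before Amari (7 Apr 2010) before Fontaine and Novak (24 Feb 2015).
Among Fontaine and Novak, by years of continuous service (lower first) (reversed rule for this group): Fontaine (10 years) before Novak (15 years).
Order: Haddad, Okonkwo, Drummond, Vasquez, Amari, Fontaine, Novak, Takahashi. So position 4.

4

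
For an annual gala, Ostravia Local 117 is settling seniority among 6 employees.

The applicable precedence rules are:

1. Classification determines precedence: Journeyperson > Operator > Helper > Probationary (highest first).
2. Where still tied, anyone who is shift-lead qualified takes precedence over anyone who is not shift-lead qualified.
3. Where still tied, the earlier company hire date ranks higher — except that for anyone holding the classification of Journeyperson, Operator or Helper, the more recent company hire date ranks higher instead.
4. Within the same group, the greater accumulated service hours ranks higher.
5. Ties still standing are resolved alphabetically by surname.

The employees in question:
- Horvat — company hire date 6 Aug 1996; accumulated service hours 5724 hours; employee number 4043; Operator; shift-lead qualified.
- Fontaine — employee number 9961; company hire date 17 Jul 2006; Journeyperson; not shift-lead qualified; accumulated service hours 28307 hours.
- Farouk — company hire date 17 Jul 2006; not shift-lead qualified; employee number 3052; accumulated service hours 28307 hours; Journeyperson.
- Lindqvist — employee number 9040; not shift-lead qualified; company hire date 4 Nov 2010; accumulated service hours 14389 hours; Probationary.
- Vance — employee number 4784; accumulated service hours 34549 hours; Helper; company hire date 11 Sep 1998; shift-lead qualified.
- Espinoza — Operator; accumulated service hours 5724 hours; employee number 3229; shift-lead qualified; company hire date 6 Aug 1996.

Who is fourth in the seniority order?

By classification: Farouk and Fontaine (Journeyperson); then Espinoza and Horvat (Operator); then Vance (Helper); then Lindqvist (Probationary).
Farouk and Fontaine are each not shift-lead qualified, so the next rule applies.
Farouk and Fontaine both have company hire date 17 Jul 2006, so the next rule applies.
Farouk and Fontaine both have accumulated service hours 28307 hours, so the next rule applies.
Among Farouk and Fontaine, alphabetically by surname: Farouk before Fontaine.
Espinoza and Horvat are each shift-lead qualified, so the next rule applies.
Espinoza and Horvat both have company hire date 6 Aug 1996, so the next rule applies.
Espinoza and Horvat both have accumulated service hours 5724 hours, so the next rule applies.
Among Espinoza and Horvat, alphabetically by surname: Espinoza before Horvat.
Order: Farouk, Fontaine, Espinoza, Horvat, Vance, Lindqvist.

Horvat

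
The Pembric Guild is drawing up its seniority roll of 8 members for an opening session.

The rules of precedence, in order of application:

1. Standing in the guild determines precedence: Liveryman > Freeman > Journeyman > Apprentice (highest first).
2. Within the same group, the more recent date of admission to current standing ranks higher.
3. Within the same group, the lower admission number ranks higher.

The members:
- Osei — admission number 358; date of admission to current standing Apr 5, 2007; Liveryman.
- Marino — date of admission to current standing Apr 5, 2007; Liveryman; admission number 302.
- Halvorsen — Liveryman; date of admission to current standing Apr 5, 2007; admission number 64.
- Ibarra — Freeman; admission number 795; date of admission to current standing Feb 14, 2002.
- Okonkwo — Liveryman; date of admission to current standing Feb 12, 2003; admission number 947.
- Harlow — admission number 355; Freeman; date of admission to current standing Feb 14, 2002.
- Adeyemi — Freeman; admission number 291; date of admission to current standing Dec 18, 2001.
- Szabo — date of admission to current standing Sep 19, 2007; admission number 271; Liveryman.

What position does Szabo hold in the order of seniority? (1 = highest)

1

By standing in the guild: Szabo, Halvorsen, Marino, Osei and Okonkwo (Liveryman); then Harlow, Ibarra and Adeyemi (Freeman).
Among Szabo, Halvorsen, Marino, Osei and Okonkwo, by date of admission to current standing (later first): Szabo (Sep 19, 2007) before Halvorsen, Marino and Osei (Apr 5, 2007) before Okonkwo (Feb 12, 2003).
Among Halvorsen, Marino and Osei, by admission number (lower first): Halvorsen (64) before Marino (302) before Osei (358).
Among Harlow, Ibarra and Adeyemi, by date of admission to current standing (later first): Harlow and Ibarra (Feb 14, 2002) before Adeyemi (Dec 18, 2001).
Among Harlow and Ibarra, by admission number (lower first): Harlow (355) before Ibarra (795).
Order: Szabo, Halvorsen, Marino, Osei, Okonkwo, Harlow, Ibarra, Adeyemi. So position 1.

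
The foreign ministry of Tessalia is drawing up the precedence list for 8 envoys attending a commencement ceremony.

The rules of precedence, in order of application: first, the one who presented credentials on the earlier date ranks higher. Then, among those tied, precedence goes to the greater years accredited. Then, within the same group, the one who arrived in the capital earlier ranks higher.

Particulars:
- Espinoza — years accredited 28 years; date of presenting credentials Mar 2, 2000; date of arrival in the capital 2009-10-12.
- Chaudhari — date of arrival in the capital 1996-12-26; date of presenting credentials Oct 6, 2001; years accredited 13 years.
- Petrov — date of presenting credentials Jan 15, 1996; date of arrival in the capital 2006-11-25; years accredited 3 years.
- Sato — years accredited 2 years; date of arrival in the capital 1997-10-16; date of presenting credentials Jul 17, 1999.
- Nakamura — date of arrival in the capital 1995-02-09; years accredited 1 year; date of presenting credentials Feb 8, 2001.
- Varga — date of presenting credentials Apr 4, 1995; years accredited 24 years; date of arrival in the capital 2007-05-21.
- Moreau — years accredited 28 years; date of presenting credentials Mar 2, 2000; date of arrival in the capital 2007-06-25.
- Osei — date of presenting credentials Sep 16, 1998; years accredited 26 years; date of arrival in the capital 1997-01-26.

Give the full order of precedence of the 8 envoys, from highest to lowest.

By date of presenting credentials (earlier first): Varga (Apr 4, 1995); then Petrov (Jan 15, 1996); then Osei (Sep 16, 1998); then Sato (Jul 17, 1999); then Moreau and Espinoza (both Mar 2, 2000); then Nakamura (Feb 8, 2001); then Chaudhari (Oct 6, 2001).
Moreau and Espinoza both have years accredited 28 years, so the next rule applies.
Among Moreau and Espinoza, by date of arrival in the capital (earlier first): Moreau (2007-06-25) before Espinoza (2009-10-12).
Full order: Varga, Petrov, Osei, Sato, Moreau, Espinoza, Nakamura, Chaudhari.

Varga, Petrov, Osei, Sato, Moreau, Espinoza, Nakamura, Chaudhari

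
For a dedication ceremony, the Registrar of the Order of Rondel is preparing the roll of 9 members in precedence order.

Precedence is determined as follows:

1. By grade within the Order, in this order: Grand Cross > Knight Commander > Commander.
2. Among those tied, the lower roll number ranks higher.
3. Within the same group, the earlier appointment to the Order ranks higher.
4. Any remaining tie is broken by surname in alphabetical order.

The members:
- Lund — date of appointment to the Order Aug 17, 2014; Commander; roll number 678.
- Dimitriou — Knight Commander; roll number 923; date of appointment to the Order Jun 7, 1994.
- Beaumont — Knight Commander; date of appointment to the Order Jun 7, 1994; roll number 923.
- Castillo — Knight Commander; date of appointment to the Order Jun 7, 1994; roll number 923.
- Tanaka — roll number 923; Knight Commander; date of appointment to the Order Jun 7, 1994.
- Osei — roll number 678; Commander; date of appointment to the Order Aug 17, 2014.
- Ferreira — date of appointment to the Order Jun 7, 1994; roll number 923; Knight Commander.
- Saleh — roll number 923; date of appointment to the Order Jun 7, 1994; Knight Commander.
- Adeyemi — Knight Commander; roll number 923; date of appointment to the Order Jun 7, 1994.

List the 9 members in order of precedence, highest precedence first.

By grade within the Order: Adeyemi, Beaumont, Castillo, Dimitriou, Ferreira, Saleh and Tanaka (Knight Commander); then Lund and Osei (Commander).
Adeyemi, Beaumont, Castillo, Dimitriou, Ferreira, Saleh and Tanaka all have roll number 923, so the next rule applies.
Adeyemi, Beaumont, Castillo, Dimitriou, Ferreira, Saleh and Tanaka all have date of appointment to the Order Jun 7, 1994, so the next rule applies.
Among Adeyemi, Beaumont, Castillo, Dimitriou, Ferreira, Saleh and Tanaka, alphabetically by surname: Adeyemi before Beaumont before Castillo before Dimitriou before Ferreira before Saleh before Tanaka.
Lund and Osei both have roll number 678, so the next rule applies.
Lund and Osei both have date of appointment to the Order Aug 17, 2014, so the next rule applies.
Among Lund and Osei, alphabetically by surname: Lund before Osei.
Full order: Adeyemi, Beaumont, Castillo, Dimitriou, Ferreira, Saleh, Tanaka, Lund, Osei.

Adeyemi, Beaumont, Castillo, Dimitriou, Ferreira, Saleh, Tanaka, Lund, Osei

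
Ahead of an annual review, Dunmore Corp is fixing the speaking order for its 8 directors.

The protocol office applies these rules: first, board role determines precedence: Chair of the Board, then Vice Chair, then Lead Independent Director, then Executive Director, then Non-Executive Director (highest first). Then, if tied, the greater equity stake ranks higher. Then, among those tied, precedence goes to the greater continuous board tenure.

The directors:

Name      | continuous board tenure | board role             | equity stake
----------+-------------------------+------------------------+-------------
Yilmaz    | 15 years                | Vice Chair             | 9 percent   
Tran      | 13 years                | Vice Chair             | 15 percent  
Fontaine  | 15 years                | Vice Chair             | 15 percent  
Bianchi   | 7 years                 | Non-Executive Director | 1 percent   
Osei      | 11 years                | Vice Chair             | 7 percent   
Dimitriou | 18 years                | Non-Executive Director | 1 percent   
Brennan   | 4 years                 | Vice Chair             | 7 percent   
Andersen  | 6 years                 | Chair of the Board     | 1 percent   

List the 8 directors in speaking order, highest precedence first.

Andersen, Fontaine, Tran, Yilmaz, Osei, Brennan, Dimitriou, Bianchi

By board role: Andersen (Chair of the Board); then Fontaine, Tran, Yilmaz, Osei and Brennan (Vice Chair); then Dimitriou and Bianchi (Non-Executive Director).
Among Fontaine, Tran, Yilmaz, Osei and Brennan, by equity stake (higher first): Fontaine and Tran (15 percent) before Yilmaz (9 percent) before Osei and Brennan (7 percent).
Among Fontaine and Tran, by continuous board tenure (higher first): Fontaine (15 years) before Tran (13 years).
Among Osei and Brennan, by continuous board tenure (higher first): Osei (11 years) before Brennan (4 years).
Dimitriou and Bianchi both have equity stake 1 percent, so the next rule applies.
Among Dimitriou and Bianchi, by continuous board tenure (higher first): Dimitriou (18 years) before Bianchi (7 years).
Full order: Andersen, Fontaine, Tran, Yilmaz, Osei, Brennan, Dimitriou, Bianchi.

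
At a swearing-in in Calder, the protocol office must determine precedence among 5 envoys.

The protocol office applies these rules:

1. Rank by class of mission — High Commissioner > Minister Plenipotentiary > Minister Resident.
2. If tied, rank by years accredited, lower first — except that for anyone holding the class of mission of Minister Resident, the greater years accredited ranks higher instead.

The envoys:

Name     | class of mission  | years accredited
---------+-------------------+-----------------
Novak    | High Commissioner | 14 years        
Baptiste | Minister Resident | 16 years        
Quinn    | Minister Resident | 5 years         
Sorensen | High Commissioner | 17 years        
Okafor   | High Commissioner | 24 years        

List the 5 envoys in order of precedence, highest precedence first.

By class of mission: Novak, Sorensen and Okafor (High Commissioner); then Baptiste and Quinn (Minister Resident).
Among Novak, Sorensen and Okafor, by years accredited (lower first): Novak (14 years) before Sorensen (17 years) before Okafor (24 years).
Among Baptiste and Quinn, by years accredited (higher first) (reversed rule for this group): Baptiste (16 years) before Quinn (5 years).
Full order: Novak, Sorensen, Okafor, Baptiste, Quinn.

Novak, Sorensen, Okafor, Baptiste, Quinn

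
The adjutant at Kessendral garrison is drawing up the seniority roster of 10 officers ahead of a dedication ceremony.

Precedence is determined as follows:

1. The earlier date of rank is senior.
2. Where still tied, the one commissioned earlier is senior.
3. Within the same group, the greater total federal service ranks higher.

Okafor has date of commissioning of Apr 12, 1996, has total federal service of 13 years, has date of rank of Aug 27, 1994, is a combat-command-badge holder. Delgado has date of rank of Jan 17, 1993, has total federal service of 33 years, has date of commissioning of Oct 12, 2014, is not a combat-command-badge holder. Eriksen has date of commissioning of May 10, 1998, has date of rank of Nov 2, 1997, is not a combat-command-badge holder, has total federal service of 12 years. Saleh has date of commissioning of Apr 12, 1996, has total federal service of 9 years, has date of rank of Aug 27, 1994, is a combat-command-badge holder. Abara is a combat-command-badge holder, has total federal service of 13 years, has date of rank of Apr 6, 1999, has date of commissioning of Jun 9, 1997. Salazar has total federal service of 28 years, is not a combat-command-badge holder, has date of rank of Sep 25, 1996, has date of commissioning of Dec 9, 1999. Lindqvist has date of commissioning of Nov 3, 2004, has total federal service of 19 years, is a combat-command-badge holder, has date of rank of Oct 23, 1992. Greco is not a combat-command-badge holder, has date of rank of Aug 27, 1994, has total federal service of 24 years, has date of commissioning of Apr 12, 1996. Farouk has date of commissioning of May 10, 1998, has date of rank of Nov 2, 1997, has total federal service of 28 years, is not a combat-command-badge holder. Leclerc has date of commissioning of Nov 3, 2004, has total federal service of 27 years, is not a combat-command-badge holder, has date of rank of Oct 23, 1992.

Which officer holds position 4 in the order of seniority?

By date of rank (earlier first): Leclerc and Lindqvist (both Oct 23, 1992); then Delgado (Jan 17, 1993); then Greco, Okafor and Saleh (each Aug 27, 1994); then Salazar (Sep 25, 1996); then Farouk and Eriksen (both Nov 2, 1997); then Abara (Apr 6, 1999).
Leclerc and Lindqvist both have date of commissioning Nov 3, 2004, so the next rule applies.
Among Leclerc and Lindqvist, by total federal service (higher first): Leclerc (27 years) before Lindqvist (19 years).
Greco, Okafor and Saleh all have date of commissioning Apr 12, 1996, so the next rule applies.
Among Greco, Okafor and Saleh, by total federal service (higher first): Greco (24 years) before Okafor (13 years) before Saleh (9 years).
Farouk and Eriksen both have date of commissioning May 10, 1998, so the next rule applies.
Among Farouk and Eriksen, by total federal service (higher first): Farouk (28 years) before Eriksen (12 years).
Order: Leclerc, Lindqvist, Delgado, Greco, Okafor, Saleh, Salazar, Farouk, Eriksen, Abara.

Greco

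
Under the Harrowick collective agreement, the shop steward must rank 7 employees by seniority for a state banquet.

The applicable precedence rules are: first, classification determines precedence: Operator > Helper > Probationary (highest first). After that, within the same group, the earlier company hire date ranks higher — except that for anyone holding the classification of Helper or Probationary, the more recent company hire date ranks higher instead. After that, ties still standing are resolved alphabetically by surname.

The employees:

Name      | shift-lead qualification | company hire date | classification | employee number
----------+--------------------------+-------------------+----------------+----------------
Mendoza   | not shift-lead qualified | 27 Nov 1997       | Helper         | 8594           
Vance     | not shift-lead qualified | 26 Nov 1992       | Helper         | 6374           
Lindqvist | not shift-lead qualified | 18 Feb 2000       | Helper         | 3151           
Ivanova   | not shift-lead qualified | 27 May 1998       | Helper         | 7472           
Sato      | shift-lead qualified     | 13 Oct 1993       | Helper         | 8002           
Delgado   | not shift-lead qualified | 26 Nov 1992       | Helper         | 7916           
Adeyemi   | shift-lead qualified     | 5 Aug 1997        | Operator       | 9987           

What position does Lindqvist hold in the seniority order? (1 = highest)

By classification: Adeyemi (Operator); then Lindqvist, Ivanova, Mendoza, Sato, Delgado and Vance (Helper).
Among Lindqvist, Ivanova, Mendoza, Sato, Delgado and Vance, by company hire date (later first) (reversed rule for this group): Lindqvist (18 Feb 2000) before Ivanova (27 May 1998) before Mendoza (27 Nov 1997) before Sato (13 Oct 1993) before Delgado and Vance (26 Nov 1992).
Among Delgado and Vance, alphabetically by surname: Delgado before Vance.
Order: Adeyemi, Lindqvist, Ivanova, Mendoza, Sato, Delgado, Vance. So position 2.

2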